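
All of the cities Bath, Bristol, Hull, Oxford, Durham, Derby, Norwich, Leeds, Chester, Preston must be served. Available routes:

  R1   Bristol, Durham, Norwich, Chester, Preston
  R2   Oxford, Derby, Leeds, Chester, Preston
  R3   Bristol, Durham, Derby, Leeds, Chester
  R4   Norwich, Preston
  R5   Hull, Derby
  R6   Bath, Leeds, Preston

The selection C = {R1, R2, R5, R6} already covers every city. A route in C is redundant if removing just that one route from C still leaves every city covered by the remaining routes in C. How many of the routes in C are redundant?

0

Drop R1: Bristol, Durham, Norwich uncovered — not redundant.
Drop R2: Oxford uncovered — not redundant.
Drop R5: Hull uncovered — not redundant.
Drop R6: Bath uncovered — not redundant.
None of the routes in C is redundant.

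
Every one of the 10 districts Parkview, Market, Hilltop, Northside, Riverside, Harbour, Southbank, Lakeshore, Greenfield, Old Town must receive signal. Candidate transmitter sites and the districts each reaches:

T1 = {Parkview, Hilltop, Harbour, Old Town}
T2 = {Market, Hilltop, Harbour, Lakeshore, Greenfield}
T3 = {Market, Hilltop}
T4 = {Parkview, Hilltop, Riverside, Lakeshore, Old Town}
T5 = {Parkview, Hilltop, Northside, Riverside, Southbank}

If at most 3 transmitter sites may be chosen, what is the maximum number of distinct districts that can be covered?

Choosing T1, T2, T5 covers {Parkview, Market, Hilltop, Northside, Riverside, Harbour, Southbank, Lakeshore, Greenfield, Old Town} — 10 districts.
That is all 10 districts.

10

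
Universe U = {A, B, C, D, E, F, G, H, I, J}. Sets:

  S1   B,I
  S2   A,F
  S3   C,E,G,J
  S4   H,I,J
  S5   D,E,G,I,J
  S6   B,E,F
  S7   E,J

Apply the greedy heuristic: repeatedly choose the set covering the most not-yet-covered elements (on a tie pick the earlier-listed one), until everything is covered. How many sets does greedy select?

5

Pick 1: S5 covers 5 new elements (D, E, G, I, J).
Pick 2: S2 covers 2 new elements (A, F).
Pick 3: S1 covers 1 new elements (B).
Pick 4: S3 covers 1 new elements (C).
Pick 5: S4 covers 1 new elements (H).
Greedy uses 5 sets.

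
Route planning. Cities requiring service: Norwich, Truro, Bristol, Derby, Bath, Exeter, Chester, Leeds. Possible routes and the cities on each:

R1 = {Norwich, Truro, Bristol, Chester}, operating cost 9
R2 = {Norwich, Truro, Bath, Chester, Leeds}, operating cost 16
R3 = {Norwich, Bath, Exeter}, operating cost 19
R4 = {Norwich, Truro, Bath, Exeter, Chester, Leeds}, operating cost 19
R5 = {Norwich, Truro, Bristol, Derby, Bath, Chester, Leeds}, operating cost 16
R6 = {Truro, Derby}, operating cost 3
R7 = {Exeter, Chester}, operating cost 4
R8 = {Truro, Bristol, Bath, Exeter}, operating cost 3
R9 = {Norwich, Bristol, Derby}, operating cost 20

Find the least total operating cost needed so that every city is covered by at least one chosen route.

R5, R8 cover every city at operating cost 16 + 3 = 19.
Any cover uses at least 2 routes; among all covering selections none totals below 19.
Greedy by coverage-per-operating cost would pick R8, R6, R7, R2 for 26 — worse than the optimum 19.

19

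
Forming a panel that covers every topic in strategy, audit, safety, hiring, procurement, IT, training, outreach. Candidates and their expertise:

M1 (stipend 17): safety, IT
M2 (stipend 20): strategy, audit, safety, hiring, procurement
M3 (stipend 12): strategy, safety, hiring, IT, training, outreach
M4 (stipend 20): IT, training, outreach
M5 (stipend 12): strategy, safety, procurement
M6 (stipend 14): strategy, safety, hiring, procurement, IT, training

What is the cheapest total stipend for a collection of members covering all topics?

M2, M3 cover every topic at stipend 20 + 12 = 32.
Any cover uses at least 2 members; among all covering selections none totals below 32.

32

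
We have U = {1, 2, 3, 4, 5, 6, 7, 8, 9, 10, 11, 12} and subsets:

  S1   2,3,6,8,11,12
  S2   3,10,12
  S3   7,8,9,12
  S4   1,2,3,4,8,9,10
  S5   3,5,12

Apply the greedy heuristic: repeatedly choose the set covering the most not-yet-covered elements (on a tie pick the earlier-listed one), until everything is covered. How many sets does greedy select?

Pick 1: S4 covers 7 new elements (1, 2, 3, 4, 8, 9, 10).
Pick 2: S1 covers 3 new elements (6, 11, 12).
Pick 3: S3 covers 1 new elements (7).
Pick 4: S5 covers 1 new elements (5).
Greedy uses 4 sets.

4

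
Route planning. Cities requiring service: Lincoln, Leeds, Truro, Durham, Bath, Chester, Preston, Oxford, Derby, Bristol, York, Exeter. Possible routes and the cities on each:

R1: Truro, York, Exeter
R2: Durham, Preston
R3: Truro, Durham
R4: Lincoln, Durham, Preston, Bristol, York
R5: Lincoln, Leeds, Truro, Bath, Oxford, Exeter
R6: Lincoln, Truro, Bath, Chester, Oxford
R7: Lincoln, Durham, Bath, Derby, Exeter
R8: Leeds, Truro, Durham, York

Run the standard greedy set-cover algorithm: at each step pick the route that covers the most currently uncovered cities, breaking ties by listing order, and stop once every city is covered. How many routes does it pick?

Pick 1: R5 covers 6 new cities (Lincoln, Leeds, Truro, Bath, Oxford, Exeter).
Pick 2: R4 covers 4 new cities (Durham, Preston, Bristol, York).
Pick 3: R6 covers 1 new cities (Chester).
Pick 4: R7 covers 1 new cities (Derby).
Greedy uses 4 routes.

4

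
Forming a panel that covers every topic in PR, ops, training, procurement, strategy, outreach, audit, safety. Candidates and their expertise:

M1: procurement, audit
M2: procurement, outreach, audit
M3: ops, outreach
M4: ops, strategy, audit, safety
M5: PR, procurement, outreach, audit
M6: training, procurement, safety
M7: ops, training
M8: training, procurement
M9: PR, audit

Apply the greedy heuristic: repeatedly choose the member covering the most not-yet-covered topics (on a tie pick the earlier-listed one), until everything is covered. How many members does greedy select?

3

Pick 1: M4 covers 4 new topics (ops, strategy, audit, safety).
Pick 2: M5 covers 3 new topics (PR, procurement, outreach).
Pick 3: M6 covers 1 new topics (training).
Greedy uses 3 members.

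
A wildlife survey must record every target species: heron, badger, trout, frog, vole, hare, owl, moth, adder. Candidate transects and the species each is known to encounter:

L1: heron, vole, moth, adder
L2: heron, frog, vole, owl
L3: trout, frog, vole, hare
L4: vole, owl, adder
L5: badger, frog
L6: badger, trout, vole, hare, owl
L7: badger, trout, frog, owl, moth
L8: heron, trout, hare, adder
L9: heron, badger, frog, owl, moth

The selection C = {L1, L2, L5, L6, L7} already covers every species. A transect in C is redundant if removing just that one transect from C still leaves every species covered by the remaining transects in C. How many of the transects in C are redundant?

3

Drop L1: adder uncovered — not redundant.
Drop L2: the rest still cover every species — redundant.
Drop L5: the rest still cover every species — redundant.
Drop L6: hare uncovered — not redundant.
Drop L7: the rest still cover every species — redundant.
3 redundant: L2, L5, L7.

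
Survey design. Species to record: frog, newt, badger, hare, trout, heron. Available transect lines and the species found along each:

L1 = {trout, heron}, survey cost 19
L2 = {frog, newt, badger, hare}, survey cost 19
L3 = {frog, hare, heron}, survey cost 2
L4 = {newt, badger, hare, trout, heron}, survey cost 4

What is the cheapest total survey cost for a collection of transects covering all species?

L3, L4 cover every species at survey cost 2 + 4 = 6.
Any cover uses at least 2 transects; among all covering selections none totals below 6.

6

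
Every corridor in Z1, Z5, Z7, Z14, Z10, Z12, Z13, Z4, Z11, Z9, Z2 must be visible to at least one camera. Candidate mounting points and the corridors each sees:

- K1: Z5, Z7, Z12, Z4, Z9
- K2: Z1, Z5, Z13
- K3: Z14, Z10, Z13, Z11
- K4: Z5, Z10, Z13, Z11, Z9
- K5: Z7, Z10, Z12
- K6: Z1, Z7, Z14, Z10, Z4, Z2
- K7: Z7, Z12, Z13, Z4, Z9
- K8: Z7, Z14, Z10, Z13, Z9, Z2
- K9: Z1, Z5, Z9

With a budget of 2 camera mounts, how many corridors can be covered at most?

10

Choosing K4, K6 covers {Z1, Z5, Z7, Z14, Z10, Z13, Z4, Z11, Z9, Z2} — 10 corridors.
No choice of 2 camera mounts does better; here Z12 is left uncovered.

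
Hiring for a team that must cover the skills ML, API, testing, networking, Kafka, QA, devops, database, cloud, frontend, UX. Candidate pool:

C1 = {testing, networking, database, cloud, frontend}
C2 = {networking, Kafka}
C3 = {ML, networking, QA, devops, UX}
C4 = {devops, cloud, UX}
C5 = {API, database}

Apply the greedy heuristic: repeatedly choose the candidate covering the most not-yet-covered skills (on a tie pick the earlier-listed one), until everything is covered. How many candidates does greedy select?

Pick 1: C1 covers 5 new skills (testing, networking, database, cloud, frontend).
Pick 2: C3 covers 4 new skills (ML, QA, devops, UX).
Pick 3: C2 covers 1 new skills (Kafka).
Pick 4: C5 covers 1 new skills (API).
Greedy uses 4 candidates.

4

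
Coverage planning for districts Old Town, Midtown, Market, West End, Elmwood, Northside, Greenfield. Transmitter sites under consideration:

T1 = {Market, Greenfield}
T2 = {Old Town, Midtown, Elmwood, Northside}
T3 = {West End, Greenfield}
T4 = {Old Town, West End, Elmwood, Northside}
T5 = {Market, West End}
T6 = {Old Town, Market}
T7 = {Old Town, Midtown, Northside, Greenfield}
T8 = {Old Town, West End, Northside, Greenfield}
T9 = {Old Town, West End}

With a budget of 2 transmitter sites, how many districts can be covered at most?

6

Choosing T1, T2 covers {Old Town, Midtown, Market, Elmwood, Northside, Greenfield} — 6 districts.
No choice of 2 transmitter sites does better; here West End is left uncovered.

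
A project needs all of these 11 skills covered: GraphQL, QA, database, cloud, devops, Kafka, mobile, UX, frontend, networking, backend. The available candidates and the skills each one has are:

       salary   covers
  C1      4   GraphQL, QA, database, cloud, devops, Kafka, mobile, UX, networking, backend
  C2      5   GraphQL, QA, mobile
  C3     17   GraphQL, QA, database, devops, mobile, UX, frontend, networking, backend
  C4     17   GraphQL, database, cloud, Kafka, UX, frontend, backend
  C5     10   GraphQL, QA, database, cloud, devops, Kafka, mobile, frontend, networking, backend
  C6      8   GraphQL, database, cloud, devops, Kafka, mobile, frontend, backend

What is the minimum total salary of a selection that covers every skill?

12

C1, C6 cover every skill at salary 4 + 8 = 12.
Any cover uses at least 2 candidates; among all covering selections none totals below 12.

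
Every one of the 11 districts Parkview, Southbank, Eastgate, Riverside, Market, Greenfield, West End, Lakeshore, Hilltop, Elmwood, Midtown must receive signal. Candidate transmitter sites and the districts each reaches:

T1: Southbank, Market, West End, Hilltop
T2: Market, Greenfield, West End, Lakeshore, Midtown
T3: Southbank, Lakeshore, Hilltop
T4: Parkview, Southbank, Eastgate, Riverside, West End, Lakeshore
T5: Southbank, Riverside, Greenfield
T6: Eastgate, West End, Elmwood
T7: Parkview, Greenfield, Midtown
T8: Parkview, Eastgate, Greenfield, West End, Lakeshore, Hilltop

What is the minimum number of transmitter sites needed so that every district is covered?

4

T1, T2, T4, T6 together cover {Parkview, Southbank, Eastgate, Riverside, Market, Greenfield, West End, Lakeshore, Hilltop, Elmwood, Midtown} — every district.
No 3 of the 8 transmitter sites cover everything (all 56 triples fall short), so 4 is minimum.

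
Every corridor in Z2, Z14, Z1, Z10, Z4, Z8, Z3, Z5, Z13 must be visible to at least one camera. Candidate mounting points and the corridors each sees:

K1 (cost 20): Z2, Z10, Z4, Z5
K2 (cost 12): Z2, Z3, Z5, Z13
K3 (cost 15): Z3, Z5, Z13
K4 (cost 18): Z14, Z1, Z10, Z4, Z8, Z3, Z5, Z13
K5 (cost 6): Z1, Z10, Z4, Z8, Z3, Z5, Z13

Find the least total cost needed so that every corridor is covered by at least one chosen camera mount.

K2, K4 cover every corridor at cost 12 + 18 = 30.
Any cover uses at least 2 camera mounts; among all covering selections none totals below 30.
Greedy by coverage-per-cost would pick K5, K2, K4 for 36 — worse than the optimum 30.

30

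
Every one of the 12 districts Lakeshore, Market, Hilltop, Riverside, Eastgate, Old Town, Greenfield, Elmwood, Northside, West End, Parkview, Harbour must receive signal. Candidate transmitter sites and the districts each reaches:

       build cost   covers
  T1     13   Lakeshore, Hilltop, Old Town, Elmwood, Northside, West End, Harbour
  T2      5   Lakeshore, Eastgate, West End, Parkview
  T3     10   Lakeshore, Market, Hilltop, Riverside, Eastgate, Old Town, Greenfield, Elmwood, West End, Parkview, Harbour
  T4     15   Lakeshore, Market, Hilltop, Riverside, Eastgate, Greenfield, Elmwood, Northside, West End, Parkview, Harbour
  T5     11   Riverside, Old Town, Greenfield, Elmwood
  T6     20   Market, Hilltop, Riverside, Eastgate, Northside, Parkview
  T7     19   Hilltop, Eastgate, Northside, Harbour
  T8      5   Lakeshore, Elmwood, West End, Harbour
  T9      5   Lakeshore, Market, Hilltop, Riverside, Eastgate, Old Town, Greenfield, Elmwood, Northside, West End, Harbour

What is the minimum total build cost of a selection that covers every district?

T2, T9 cover every district at build cost 5 + 5 = 10.
Any cover uses at least 2 transmitter sites; among all covering selections none totals below 10.

10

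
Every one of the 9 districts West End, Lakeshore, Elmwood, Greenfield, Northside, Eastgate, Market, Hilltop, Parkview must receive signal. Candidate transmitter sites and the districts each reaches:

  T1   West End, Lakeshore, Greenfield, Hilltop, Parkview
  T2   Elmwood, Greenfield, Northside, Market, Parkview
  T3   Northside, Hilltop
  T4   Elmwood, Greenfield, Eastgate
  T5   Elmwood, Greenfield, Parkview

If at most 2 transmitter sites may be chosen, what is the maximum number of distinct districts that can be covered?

Choosing T1, T2 covers {West End, Lakeshore, Elmwood, Greenfield, Northside, Market, Hilltop, Parkview} — 8 districts.
No choice of 2 transmitter sites does better; here Eastgate is left uncovered.

8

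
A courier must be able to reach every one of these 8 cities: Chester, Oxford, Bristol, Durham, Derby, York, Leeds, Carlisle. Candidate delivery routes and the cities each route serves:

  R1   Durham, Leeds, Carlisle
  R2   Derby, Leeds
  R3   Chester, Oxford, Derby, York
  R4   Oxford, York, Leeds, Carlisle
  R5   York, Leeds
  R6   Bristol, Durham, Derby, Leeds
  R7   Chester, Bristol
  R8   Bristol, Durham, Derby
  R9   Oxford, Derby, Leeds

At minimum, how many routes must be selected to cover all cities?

3

R1, R3, R6 together cover {Chester, Oxford, Bristol, Durham, Derby, York, Leeds, Carlisle} — every city.
No 2 of the 9 routes cover everything (all 36 pairs fall short), so 3 is minimum.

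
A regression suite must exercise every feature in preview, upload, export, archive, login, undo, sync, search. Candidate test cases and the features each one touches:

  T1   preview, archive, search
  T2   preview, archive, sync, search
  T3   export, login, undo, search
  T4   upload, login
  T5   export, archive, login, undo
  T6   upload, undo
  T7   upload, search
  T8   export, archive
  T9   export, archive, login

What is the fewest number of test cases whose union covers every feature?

T2, T3, T4 together cover {preview, upload, export, archive, login, undo, sync, search} — every feature.
No 2 of the 9 test cases cover everything (all 36 pairs fall short), so 3 is minimum.

3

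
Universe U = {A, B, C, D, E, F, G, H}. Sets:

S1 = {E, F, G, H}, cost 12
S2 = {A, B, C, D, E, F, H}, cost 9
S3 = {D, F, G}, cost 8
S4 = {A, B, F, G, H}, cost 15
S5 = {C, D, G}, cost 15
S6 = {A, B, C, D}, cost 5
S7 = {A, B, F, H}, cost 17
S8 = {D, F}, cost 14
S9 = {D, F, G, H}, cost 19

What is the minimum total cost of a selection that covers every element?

S1, S6 cover every element at cost 12 + 5 = 17.
Any cover uses at least 2 sets; among all covering selections none totals below 17.

17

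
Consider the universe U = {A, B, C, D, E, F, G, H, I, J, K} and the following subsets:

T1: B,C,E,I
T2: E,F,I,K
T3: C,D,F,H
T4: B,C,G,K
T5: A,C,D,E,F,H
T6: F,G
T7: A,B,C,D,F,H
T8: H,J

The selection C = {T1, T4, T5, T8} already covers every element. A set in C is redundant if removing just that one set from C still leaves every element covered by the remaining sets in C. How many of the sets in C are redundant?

Drop T1: I uncovered — not redundant.
Drop T4: G, K uncovered — not redundant.
Drop T5: A, D, F uncovered — not redundant.
Drop T8: J uncovered — not redundant.
None of the sets in C is redundant.

0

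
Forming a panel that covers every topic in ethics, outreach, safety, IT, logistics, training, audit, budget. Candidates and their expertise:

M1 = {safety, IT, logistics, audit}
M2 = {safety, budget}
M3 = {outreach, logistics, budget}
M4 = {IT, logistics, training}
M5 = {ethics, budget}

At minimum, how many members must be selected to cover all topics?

M1, M3, M4, M5 together cover {ethics, outreach, safety, IT, logistics, training, audit, budget} — every topic.
No 3 of the 5 members cover everything (all 10 triples fall short), so 4 is minimum.

4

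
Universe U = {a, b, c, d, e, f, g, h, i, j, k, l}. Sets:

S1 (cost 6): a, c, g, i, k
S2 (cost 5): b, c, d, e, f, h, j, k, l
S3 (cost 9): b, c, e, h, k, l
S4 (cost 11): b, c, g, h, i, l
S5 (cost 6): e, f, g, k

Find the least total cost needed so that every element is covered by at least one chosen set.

S1, S2 cover every element at cost 6 + 5 = 11.
Any cover uses at least 2 sets; among all covering selections none totals below 11.

11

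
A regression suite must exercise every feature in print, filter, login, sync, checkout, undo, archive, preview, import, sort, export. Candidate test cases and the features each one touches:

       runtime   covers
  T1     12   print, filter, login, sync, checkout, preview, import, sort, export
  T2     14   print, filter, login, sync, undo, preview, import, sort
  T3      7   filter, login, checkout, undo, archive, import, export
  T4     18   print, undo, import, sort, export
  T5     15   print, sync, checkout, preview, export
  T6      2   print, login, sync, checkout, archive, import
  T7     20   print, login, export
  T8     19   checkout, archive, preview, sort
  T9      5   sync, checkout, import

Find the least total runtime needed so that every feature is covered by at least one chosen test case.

T1, T3 cover every feature at runtime 12 + 7 = 19.
Any cover uses at least 2 test cases; among all covering selections none totals below 19.
Greedy by coverage-per-runtime would pick T6, T3, T1 for 21 — worse than the optimum 19.

19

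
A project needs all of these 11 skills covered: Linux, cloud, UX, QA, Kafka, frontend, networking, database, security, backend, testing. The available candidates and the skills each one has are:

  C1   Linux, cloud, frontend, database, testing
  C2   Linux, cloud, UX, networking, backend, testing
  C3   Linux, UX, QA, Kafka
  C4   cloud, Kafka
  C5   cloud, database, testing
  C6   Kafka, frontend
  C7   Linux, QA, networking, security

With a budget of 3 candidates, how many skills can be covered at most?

Choosing C1, C2, C3 covers {Linux, cloud, UX, QA, Kafka, frontend, networking, database, backend, testing} — 10 skills.
No choice of 3 candidates does better; here security is left uncovered.

10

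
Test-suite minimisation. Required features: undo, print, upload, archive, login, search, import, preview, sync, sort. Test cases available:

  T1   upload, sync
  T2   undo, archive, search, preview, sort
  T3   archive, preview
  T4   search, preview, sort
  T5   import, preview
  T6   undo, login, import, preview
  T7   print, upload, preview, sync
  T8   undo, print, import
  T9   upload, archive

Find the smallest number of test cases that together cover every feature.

3

T2, T6, T7 together cover {undo, print, upload, archive, login, search, import, preview, sync, sort} — every feature.
No 2 of the 9 test cases cover everything (all 36 pairs fall short), so 3 is minimum.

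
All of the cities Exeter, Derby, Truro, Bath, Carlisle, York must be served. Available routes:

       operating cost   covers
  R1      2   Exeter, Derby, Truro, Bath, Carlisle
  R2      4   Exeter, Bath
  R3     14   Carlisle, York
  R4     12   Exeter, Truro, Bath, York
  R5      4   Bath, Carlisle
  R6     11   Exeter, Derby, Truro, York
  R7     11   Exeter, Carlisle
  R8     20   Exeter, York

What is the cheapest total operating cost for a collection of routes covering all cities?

R1, R6 cover every city at operating cost 2 + 11 = 13.
Any cover uses at least 2 routes; among all covering selections none totals below 13.

13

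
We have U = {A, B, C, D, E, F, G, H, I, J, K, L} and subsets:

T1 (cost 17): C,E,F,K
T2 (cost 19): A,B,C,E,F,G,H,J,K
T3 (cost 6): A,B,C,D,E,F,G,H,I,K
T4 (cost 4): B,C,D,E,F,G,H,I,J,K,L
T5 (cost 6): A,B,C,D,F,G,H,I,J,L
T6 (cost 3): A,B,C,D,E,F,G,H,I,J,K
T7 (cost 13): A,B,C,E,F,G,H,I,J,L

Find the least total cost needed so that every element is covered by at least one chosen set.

7

T4, T6 cover every element at cost 4 + 3 = 7.
Any cover uses at least 2 sets; among all covering selections none totals below 7.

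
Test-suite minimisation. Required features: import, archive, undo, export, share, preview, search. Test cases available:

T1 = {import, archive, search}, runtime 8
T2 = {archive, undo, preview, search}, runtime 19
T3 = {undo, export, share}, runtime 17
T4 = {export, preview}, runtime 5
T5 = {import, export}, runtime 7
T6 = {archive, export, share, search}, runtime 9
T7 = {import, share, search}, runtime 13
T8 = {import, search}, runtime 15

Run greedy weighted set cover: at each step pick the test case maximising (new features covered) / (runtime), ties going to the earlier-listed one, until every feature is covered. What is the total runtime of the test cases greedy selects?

Pick 1: T6 adds 4 new (archive, export, share, search) at runtime 9 (ratio 4/9).
Pick 2: T4 adds 1 new (preview) at runtime 5 (ratio 1/5).
Pick 3: T5 adds 1 new (import) at runtime 7 (ratio 1/7).
Pick 4: T3 adds 1 new (undo) at runtime 17 (ratio 1/17).
Greedy total runtime: 9 + 5 + 7 + 17 = 38. (The true optimum is 30, so greedy overshoots here.)

38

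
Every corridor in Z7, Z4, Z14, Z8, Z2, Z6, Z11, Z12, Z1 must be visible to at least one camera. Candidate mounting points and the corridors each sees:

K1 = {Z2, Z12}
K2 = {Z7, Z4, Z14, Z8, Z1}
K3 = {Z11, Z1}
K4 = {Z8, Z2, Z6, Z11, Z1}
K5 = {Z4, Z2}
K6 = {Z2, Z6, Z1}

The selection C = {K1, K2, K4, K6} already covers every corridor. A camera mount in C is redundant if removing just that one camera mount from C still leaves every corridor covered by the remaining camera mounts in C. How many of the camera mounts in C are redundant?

1

Drop K1: Z12 uncovered — not redundant.
Drop K2: Z7, Z4, Z14 uncovered — not redundant.
Drop K4: Z11 uncovered — not redundant.
Drop K6: the rest still cover every corridor — redundant.
1 redundant: K6.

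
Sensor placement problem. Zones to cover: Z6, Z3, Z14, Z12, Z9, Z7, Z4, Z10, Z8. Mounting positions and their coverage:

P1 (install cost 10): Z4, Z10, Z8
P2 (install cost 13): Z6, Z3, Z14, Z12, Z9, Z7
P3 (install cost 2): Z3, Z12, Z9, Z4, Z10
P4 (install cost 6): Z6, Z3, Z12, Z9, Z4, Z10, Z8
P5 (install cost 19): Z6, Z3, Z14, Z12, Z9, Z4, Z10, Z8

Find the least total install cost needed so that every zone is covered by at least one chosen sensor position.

19

P2, P4 cover every zone at install cost 13 + 6 = 19.
Any cover uses at least 2 sensor positions; among all covering selections none totals below 19.
Greedy by coverage-per-install cost would pick P3, P4, P2 for 21 — worse than the optimum 19.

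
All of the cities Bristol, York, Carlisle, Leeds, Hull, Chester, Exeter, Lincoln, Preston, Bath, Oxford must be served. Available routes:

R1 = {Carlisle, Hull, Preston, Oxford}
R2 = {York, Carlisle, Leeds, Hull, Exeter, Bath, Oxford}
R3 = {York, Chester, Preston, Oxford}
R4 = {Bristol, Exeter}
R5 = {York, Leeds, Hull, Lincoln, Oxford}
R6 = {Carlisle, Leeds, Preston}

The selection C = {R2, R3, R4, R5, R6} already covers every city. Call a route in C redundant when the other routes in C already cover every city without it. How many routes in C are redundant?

1

Drop R2: Bath uncovered — not redundant.
Drop R3: Chester uncovered — not redundant.
Drop R4: Bristol uncovered — not redundant.
Drop R5: Lincoln uncovered — not redundant.
Drop R6: the rest still cover every city — redundant.
1 redundant: R6.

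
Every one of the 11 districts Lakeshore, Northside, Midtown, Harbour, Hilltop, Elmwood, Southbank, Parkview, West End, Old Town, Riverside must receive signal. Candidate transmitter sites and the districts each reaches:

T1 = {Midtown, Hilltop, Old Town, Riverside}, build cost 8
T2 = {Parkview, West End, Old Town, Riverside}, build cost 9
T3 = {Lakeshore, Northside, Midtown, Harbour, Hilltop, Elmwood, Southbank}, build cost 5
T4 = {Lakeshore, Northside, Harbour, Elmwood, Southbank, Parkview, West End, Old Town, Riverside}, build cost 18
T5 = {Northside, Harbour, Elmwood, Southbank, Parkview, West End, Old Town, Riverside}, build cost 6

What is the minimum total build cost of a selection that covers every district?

T3, T5 cover every district at build cost 5 + 6 = 11.
Any cover uses at least 2 transmitter sites; among all covering selections none totals below 11.

11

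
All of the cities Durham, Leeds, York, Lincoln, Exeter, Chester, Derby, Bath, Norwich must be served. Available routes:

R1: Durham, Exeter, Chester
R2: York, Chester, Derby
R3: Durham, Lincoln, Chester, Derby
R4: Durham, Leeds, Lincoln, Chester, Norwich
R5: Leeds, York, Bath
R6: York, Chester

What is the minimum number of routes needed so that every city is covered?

4

R1, R2, R4, R5 together cover {Durham, Leeds, York, Lincoln, Exeter, Chester, Derby, Bath, Norwich} — every city.
No 3 of the 6 routes cover everything (all 20 triples fall short), so 4 is minimum.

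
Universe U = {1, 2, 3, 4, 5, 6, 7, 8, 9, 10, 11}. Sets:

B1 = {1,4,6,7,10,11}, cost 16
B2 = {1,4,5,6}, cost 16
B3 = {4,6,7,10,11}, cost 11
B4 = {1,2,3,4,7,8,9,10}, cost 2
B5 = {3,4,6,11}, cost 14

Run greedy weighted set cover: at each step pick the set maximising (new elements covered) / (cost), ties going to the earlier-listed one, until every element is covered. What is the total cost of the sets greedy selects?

Pick 1: B4 adds 8 new (1, 2, 3, 4, 7, 8, 9, 10) at cost 2 (ratio 8/2).
Pick 2: B3 adds 2 new (6, 11) at cost 11 (ratio 2/11).
Pick 3: B2 adds 1 new (5) at cost 16 (ratio 1/16).
Greedy total cost: 2 + 11 + 16 = 29.

29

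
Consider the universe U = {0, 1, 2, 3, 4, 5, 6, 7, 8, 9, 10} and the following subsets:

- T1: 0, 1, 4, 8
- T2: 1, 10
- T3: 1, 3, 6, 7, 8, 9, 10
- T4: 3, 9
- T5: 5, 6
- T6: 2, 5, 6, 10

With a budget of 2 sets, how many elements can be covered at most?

9

Choosing T1, T3 covers {0, 1, 3, 4, 6, 7, 8, 9, 10} — 9 elements.
No choice of 2 sets does better; here 2, 5 are left uncovered.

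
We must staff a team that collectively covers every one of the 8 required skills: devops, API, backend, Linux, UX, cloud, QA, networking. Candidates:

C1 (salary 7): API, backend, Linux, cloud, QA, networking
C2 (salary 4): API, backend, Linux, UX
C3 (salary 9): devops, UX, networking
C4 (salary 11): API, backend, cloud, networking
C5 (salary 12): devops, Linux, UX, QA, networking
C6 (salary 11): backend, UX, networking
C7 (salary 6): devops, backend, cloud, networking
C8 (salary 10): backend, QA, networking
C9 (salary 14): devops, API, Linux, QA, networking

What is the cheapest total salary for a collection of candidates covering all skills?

C1, C3 cover every skill at salary 7 + 9 = 16.
Any cover uses at least 2 candidates; among all covering selections none totals below 16.

16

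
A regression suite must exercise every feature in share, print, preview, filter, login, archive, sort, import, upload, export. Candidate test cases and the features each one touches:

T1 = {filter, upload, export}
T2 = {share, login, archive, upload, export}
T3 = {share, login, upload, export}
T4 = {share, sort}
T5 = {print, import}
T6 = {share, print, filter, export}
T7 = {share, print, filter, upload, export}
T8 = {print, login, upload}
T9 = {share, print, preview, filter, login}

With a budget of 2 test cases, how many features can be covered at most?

8

Choosing T2, T9 covers {share, print, preview, filter, login, archive, upload, export} — 8 features.
No choice of 2 test cases does better; here sort, import are left uncovered.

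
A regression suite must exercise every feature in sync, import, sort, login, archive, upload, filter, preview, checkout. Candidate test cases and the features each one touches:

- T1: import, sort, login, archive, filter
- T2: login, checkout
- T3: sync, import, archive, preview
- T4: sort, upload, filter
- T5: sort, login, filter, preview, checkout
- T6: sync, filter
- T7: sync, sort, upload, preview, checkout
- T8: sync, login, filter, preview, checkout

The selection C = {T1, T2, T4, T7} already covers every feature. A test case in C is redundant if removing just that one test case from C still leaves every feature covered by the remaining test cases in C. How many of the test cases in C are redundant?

Drop T1: import, archive uncovered — not redundant.
Drop T2: the rest still cover every feature — redundant.
Drop T4: the rest still cover every feature — redundant.
Drop T7: sync, preview uncovered — not redundant.
2 redundant: T2, T4.

2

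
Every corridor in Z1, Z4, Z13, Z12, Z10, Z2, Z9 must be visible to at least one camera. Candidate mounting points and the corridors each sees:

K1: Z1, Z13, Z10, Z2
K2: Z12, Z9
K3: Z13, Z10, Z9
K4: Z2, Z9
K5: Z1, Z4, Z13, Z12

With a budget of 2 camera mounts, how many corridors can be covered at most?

Choosing K1, K2 covers {Z1, Z13, Z12, Z10, Z2, Z9} — 6 corridors.
No choice of 2 camera mounts does better; here Z4 is left uncovered.

6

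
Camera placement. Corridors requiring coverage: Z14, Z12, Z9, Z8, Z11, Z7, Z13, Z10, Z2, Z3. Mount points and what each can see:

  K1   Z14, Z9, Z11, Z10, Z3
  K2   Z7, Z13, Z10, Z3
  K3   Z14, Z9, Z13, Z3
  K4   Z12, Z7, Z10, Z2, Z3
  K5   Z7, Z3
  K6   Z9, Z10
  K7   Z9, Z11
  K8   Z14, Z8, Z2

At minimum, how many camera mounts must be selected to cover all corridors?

K1, K2, K4, K8 together cover {Z14, Z12, Z9, Z8, Z11, Z7, Z13, Z10, Z2, Z3} — every corridor.
No 3 of the 8 camera mounts cover everything (all 56 triples fall short), so 4 is minimum.

4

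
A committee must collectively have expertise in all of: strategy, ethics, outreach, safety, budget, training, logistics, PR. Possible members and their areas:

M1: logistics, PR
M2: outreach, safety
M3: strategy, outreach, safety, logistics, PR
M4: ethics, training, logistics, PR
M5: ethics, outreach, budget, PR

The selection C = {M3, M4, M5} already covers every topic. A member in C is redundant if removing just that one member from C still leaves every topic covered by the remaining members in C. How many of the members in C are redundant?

Drop M3: strategy, safety uncovered — not redundant.
Drop M4: training uncovered — not redundant.
Drop M5: budget uncovered — not redundant.
None of the members in C is redundant.

0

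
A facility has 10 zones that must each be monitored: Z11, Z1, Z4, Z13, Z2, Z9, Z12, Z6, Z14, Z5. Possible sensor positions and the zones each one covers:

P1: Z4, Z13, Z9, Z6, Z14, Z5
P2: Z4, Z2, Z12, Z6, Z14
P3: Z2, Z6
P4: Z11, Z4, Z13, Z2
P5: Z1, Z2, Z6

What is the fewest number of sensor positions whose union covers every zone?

P1, P2, P4, P5 together cover {Z11, Z1, Z4, Z13, Z2, Z9, Z12, Z6, Z14, Z5} — every zone.
No 3 of the 5 sensor positions cover everything (all 10 triples fall short), so 4 is minimum.

4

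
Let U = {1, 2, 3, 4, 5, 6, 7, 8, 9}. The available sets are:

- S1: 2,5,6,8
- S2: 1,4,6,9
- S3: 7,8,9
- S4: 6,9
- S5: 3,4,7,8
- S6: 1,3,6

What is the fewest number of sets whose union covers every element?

3

S1, S2, S5 together cover {1, 2, 3, 4, 5, 6, 7, 8, 9} — every element.
No 2 of the 6 sets cover everything (all 15 pairs fall short), so 3 is minimum.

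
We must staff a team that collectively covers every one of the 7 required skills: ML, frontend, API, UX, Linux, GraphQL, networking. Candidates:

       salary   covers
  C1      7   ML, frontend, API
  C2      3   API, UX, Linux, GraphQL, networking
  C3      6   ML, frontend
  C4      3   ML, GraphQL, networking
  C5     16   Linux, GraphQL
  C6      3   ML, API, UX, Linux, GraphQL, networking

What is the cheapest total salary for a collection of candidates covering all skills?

C2, C3 cover every skill at salary 3 + 6 = 9.
Any cover uses at least 2 candidates; among all covering selections none totals below 9.

9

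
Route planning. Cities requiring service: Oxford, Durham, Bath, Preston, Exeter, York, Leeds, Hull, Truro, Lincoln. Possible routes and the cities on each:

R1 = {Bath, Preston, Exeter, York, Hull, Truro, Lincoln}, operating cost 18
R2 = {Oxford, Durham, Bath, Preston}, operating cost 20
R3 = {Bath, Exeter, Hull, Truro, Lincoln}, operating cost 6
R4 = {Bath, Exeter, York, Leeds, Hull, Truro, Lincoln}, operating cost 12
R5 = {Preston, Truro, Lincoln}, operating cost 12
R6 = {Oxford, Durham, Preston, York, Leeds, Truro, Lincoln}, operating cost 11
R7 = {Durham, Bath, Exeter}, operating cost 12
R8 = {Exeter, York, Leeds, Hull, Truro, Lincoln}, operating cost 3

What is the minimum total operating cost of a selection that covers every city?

17

R3, R6 cover every city at operating cost 6 + 11 = 17.
Any cover uses at least 2 routes; among all covering selections none totals below 17.
Greedy by coverage-per-operating cost would pick R8, R6, R3 for 20 — worse than the optimum 17.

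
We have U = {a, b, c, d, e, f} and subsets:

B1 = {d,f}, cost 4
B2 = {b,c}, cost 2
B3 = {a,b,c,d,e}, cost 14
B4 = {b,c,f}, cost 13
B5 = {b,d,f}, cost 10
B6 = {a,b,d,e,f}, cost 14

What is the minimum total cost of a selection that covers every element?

B2, B6 cover every element at cost 2 + 14 = 16.
Any cover uses at least 2 sets; among all covering selections none totals below 16.

16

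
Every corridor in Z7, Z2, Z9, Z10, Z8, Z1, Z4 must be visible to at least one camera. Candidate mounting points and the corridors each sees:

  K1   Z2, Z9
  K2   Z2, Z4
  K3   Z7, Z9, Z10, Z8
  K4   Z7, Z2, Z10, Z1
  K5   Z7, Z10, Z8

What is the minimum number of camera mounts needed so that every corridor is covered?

K2, K3, K4 together cover {Z7, Z2, Z9, Z10, Z8, Z1, Z4} — every corridor.
No 2 of the 5 camera mounts cover everything (all 10 pairs fall short), so 3 is minimum.

3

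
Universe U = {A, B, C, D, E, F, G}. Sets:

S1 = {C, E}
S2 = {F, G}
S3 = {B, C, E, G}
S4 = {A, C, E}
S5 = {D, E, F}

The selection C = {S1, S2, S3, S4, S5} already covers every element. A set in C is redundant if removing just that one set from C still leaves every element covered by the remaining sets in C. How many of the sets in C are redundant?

Drop S1: the rest still cover every element — redundant.
Drop S2: the rest still cover every element — redundant.
Drop S3: B uncovered — not redundant.
Drop S4: A uncovered — not redundant.
Drop S5: D uncovered — not redundant.
2 redundant: S1, S2.

2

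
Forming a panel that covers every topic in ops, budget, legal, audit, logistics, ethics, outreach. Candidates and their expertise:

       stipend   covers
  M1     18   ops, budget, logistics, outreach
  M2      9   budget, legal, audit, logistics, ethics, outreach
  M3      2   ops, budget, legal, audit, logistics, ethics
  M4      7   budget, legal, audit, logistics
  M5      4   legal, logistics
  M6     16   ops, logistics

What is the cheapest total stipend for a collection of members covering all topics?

M2, M3 cover every topic at stipend 9 + 2 = 11.
Any cover uses at least 2 members; among all covering selections none totals below 11.

11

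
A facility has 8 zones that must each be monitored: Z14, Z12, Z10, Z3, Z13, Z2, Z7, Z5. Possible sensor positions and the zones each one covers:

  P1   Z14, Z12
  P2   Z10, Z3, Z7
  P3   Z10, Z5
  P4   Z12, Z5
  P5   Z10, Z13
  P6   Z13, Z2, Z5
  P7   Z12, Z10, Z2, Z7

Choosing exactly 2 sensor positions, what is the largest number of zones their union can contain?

Choosing P2, P6 covers {Z10, Z3, Z13, Z2, Z7, Z5} — 6 zones.
No choice of 2 sensor positions does better; here Z14, Z12 are left uncovered.

6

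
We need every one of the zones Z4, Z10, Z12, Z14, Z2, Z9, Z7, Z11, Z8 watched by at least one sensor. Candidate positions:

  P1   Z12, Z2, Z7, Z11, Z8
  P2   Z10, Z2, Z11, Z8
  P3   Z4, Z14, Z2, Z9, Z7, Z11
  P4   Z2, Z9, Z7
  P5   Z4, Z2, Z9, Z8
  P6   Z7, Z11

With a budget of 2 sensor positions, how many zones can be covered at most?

Choosing P1, P3 covers {Z4, Z12, Z14, Z2, Z9, Z7, Z11, Z8} — 8 zones.
No choice of 2 sensor positions does better; here Z10 is left uncovered.

8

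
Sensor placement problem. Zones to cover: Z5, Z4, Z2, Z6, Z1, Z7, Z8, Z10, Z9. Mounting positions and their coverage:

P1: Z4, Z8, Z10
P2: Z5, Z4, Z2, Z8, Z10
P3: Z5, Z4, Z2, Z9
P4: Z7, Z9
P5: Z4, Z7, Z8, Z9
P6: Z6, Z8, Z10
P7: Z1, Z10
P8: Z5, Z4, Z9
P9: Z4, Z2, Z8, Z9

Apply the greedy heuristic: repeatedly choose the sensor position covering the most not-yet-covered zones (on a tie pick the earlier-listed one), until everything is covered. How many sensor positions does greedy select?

4

Pick 1: P2 covers 5 new zones (Z5, Z4, Z2, Z8, Z10).
Pick 2: P4 covers 2 new zones (Z7, Z9).
Pick 3: P6 covers 1 new zones (Z6).
Pick 4: P7 covers 1 new zones (Z1).
Greedy uses 4 sensor positions.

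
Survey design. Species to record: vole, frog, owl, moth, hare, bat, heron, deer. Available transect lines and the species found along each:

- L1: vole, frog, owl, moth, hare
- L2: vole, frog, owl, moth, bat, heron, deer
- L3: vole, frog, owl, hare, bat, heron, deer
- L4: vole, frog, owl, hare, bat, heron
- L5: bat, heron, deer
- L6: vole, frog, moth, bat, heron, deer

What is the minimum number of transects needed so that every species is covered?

L1, L2 together cover {vole, frog, owl, moth, hare, bat, heron, deer} — every species.
No single transect contains all 8 species, so 2 is optimal.

2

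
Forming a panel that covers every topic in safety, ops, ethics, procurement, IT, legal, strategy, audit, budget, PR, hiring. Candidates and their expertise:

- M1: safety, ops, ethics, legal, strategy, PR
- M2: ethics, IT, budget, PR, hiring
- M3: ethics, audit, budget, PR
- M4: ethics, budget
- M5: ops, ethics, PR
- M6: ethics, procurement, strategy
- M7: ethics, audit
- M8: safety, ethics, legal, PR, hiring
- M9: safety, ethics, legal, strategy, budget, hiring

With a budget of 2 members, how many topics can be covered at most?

Choosing M1, M2 covers {safety, ops, ethics, IT, legal, strategy, budget, PR, hiring} — 9 topics.
No choice of 2 members does better; here procurement, audit are left uncovered.

9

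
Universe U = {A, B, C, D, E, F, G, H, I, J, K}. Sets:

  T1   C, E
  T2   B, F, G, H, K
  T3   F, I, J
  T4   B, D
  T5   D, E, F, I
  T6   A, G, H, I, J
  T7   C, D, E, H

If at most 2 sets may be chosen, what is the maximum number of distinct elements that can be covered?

Choosing T2, T5 covers {B, D, E, F, G, H, I, K} — 8 elements.
No choice of 2 sets does better; here A, C, J are left uncovered.

8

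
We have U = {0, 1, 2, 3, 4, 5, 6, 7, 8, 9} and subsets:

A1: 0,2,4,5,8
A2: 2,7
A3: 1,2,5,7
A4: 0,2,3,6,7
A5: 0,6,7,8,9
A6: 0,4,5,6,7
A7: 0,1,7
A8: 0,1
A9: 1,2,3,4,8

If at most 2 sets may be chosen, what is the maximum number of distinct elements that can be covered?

9

Choosing A5, A9 covers {0, 1, 2, 3, 4, 6, 7, 8, 9} — 9 elements.
No choice of 2 sets does better; here 5 is left uncovered.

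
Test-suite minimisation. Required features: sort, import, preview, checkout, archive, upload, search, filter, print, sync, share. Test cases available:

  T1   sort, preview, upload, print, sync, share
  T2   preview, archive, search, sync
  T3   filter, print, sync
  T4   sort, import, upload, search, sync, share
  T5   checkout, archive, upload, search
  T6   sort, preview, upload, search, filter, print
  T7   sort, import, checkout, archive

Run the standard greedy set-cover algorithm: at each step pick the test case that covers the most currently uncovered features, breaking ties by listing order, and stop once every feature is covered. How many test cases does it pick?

4

Pick 1: T1 covers 6 new features (sort, preview, upload, print, sync, share).
Pick 2: T5 covers 3 new features (checkout, archive, search).
Pick 3: T3 covers 1 new features (filter).
Pick 4: T4 covers 1 new features (import).
Greedy uses 4 test cases. (The true minimum is 3.)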